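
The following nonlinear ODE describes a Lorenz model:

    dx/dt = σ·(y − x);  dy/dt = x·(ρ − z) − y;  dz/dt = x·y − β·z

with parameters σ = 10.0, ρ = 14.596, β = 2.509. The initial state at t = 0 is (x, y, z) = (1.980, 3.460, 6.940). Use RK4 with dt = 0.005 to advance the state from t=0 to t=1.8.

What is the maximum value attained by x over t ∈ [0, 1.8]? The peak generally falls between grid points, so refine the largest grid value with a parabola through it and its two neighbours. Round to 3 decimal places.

t=0.000: state=(1.980, 3.460, 6.940)
step 1 (dt=0.005): k1=(14.800, 11.699, -10.562), k2=(14.722, 12.006, -10.308), k3=(14.732, 12.003, -10.309), k4=(14.664, 12.309, -10.054); state += dt/6·(k1+2k2+2k3+k4)
t=0.005: state=(2.054, 3.520, 6.888)
t=0.010: state=(2.127, 3.583, 6.839)
t=0.015: state=(2.199, 3.649, 6.793)
continuing one RK4 step at a time; state shown every 20 steps (Δt=0.1):
t=0.100: state=(3.502, 5.218, 6.461)
t=0.200: state=(5.569, 7.990, 7.708)
t=0.300: state=(8.102, 10.457, 11.788)
t=0.400: state=(9.425, 9.313, 17.338)
t=0.500: state=(7.791, 5.019, 19.079)
t=0.600: state=(4.927, 2.385, 16.798)
t=0.700: state=(3.064, 1.878, 13.759)
t=0.800: state=(2.421, 2.242, 11.178)
t=0.900: state=(2.588, 3.069, 9.270)
t=1.000: state=(3.365, 4.445, 8.192)
t=1.100: state=(4.768, 6.492, 8.347)
t=1.200: state=(6.717, 8.770, 10.453)
t=1.300: state=(8.419, 9.464, 14.512)
t=1.400: state=(8.342, 7.113, 17.698)
t=1.500: state=(6.411, 4.146, 17.405)
t=1.600: state=(4.412, 2.844, 15.123)
t=1.700: state=(3.367, 2.819, 12.690)
t=1.800: state=(3.227, 3.453, 10.761)
largest grid value and its neighbours: x(0.390)=9.41926, x(0.395)=9.42634, x(0.400)=9.42498
parabola through these three points peaks at t≈0.397 with x≈9.42682

max x = 9.427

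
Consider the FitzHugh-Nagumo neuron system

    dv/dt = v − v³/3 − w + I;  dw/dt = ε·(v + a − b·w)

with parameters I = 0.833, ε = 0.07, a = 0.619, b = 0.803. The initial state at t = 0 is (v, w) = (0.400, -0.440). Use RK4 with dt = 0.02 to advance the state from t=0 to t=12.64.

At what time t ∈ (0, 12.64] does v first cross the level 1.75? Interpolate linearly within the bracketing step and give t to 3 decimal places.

t = 0.796

t=0.000: state=(0.400, -0.440)
step 1 (dt=0.02): k1=(1.652, 0.096), k2=(1.664, 0.097), k3=(1.665, 0.097), k4=(1.677, 0.098); state += dt/6·(k1+2k2+2k3+k4)
t=0.020: state=(0.433, -0.438)
t=0.040: state=(0.467, -0.436)
t=0.060: state=(0.501, -0.434)
continuing one RK4 step at a time; state shown every 25 steps (Δt=0.5):
t=0.500: state=(1.314, -0.377)
t=0.780: state=(1.732, -0.329)
next step: t=0.800: state=(1.754, -0.325) — v has crossed 1.75
linear interpolation between t=0.780 (1.73162) and t=0.800 (1.75438) → t≈0.796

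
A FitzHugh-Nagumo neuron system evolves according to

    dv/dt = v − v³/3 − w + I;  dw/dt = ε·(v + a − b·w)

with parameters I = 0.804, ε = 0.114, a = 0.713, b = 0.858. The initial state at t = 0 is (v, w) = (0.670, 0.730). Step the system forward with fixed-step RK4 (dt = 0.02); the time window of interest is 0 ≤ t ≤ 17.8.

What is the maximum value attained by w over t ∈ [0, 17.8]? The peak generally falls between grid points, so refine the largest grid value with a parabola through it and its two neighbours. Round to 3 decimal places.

t=0.000: state=(0.670, 0.730)
step 1 (dt=0.02): k1=(0.644, 0.086), k2=(0.646, 0.087), k3=(0.646, 0.087), k4=(0.649, 0.088); state += dt/6·(k1+2k2+2k3+k4)
t=0.020: state=(0.683, 0.732)
t=0.040: state=(0.696, 0.734)
t=0.060: state=(0.709, 0.735)
continuing one RK4 step at a time; state shown every 50 steps (Δt=1):
t=1.000: state=(1.319, 0.849)
t=2.000: state=(1.578, 1.009)
t=3.000: state=(1.560, 1.164)
t=4.000: state=(1.478, 1.298)
t=5.000: state=(1.380, 1.410)
t=6.000: state=(1.274, 1.500)
t=7.000: state=(1.156, 1.570)
t=8.000: state=(1.021, 1.619)
t=9.000: state=(0.850, 1.648)
t=10.000: state=(0.602, 1.651)
t=11.000: state=(0.139, 1.618)
t=12.000: state=(-0.908, 1.509)
t=13.000: state=(-1.819, 1.286)
t=14.000: state=(-1.866, 1.040)
t=15.000: state=(-1.784, 0.822)
t=16.000: state=(-1.692, 0.634)
t=17.000: state=(-1.599, 0.474)
t=17.800: state=(-1.524, 0.364)
largest grid value and its neighbours: w(9.620)=1.65328, w(9.640)=1.65329, w(9.660)=1.65328
parabola through these three points peaks at t≈9.640 with w≈1.65329

max w = 1.653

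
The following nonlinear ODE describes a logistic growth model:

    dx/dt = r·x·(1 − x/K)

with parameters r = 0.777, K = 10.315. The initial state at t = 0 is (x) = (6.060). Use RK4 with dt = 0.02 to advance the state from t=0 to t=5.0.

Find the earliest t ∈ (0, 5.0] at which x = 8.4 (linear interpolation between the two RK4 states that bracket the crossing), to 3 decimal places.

t = 1.448

t=0.000: state=(6.060)
step 1 (dt=0.02): k1=(1.942), k2=(1.940), k3=(1.940), k4=(1.937); state += dt/6·(k1+2k2+2k3+k4)
t=0.020: state=(6.099)
t=0.040: state=(6.137)
t=0.060: state=(6.176)
continuing one RK4 step at a time; state shown every 10 steps (Δt=0.2):
t=0.200: state=(6.442)
t=0.400: state=(6.810)
t=0.600: state=(7.161)
t=0.800: state=(7.490)
t=1.000: state=(7.798)
t=1.200: state=(8.082)
t=1.400: state=(8.341)
t=1.440: state=(8.391)
next step: t=1.460: state=(8.415) — x has crossed 8.4
linear interpolation between t=1.440 (8.39060) and t=1.460 (8.41480) → t≈1.448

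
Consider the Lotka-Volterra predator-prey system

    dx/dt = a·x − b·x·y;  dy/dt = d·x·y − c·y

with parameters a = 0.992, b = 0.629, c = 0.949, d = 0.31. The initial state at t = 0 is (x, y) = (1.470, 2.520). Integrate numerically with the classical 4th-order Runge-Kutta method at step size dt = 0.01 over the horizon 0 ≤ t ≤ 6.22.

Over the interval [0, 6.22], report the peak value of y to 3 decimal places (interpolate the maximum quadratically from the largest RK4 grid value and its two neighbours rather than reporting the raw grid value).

max y = 3.238

t=0.000: state=(1.470, 2.520)
step 1 (dt=0.01): k1=(-0.872, -1.243), k2=(-0.864, -1.243), k3=(-0.864, -1.243), k4=(-0.855, -1.244); state += dt/6·(k1+2k2+2k3+k4)
t=0.010: state=(1.461, 2.508)
t=0.020: state=(1.453, 2.495)
t=0.030: state=(1.445, 2.483)
continuing one RK4 step at a time; state shown every 25 steps (Δt=0.25):
t=0.250: state=(1.299, 2.212)
t=0.500: state=(1.203, 1.921)
t=0.750: state=(1.164, 1.661)
t=1.000: state=(1.170, 1.433)
t=1.250: state=(1.215, 1.240)
t=1.500: state=(1.298, 1.078)
t=1.750: state=(1.420, 0.944)
t=2.000: state=(1.582, 0.837)
t=2.250: state=(1.790, 0.752)
t=2.500: state=(2.049, 0.688)
t=2.750: state=(2.365, 0.644)
t=3.000: state=(2.745, 0.619)
t=3.250: state=(3.194, 0.614)
t=3.500: state=(3.712, 0.633)
t=3.750: state=(4.293, 0.680)
t=4.000: state=(4.912, 0.766)
t=4.250: state=(5.524, 0.906)
t=4.500: state=(6.043, 1.120)
t=4.750: state=(6.346, 1.430)
t=5.000: state=(6.293, 1.846)
t=5.250: state=(5.808, 2.334)
t=5.500: state=(4.966, 2.800)
t=5.750: state=(3.984, 3.124)
t=6.000: state=(3.087, 3.238)
t=6.220: state=(2.461, 3.172)
largest grid value and its neighbours: y(6.000)=3.23768, y(6.010)=3.23778, y(6.020)=3.23756
parabola through these three points peaks at t≈6.008 with y≈3.23779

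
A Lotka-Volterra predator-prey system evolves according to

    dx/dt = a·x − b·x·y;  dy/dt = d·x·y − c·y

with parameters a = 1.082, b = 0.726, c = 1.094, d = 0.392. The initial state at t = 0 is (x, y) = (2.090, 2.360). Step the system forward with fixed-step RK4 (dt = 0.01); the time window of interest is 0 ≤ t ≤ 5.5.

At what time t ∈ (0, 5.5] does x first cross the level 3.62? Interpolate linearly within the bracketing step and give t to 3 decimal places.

t=0.000: state=(2.090, 2.360)
step 1 (dt=0.01): k1=(-1.320, -0.648), k2=(-1.310, -0.654), k3=(-1.310, -0.653), k4=(-1.301, -0.659); state += dt/6·(k1+2k2+2k3+k4)
t=0.010: state=(2.077, 2.353)
t=0.020: state=(2.064, 2.347)
t=0.030: state=(2.051, 2.340)
continuing one RK4 step at a time; state shown every 20 steps (Δt=0.2):
t=0.200: state=(1.861, 2.213)
t=0.400: state=(1.696, 2.043)
t=0.600: state=(1.586, 1.867)
t=0.800: state=(1.520, 1.693)
t=1.000: state=(1.494, 1.531)
t=1.200: state=(1.502, 1.383)
t=1.400: state=(1.540, 1.252)
t=1.600: state=(1.608, 1.138)
t=1.800: state=(1.705, 1.041)
t=2.000: state=(1.831, 0.960)
t=2.200: state=(1.987, 0.896)
t=2.400: state=(2.174, 0.847)
t=2.600: state=(2.393, 0.814)
t=2.800: state=(2.644, 0.797)
t=3.000: state=(2.925, 0.796)
t=3.200: state=(3.232, 0.814)
t=3.400: state=(3.556, 0.853)
t=3.430: state=(3.605, 0.861)
next step: t=3.440: state=(3.622, 0.864) — x has crossed 3.62
linear interpolation between t=3.430 (3.60520) and t=3.440 (3.62166) → t≈3.439

t = 3.439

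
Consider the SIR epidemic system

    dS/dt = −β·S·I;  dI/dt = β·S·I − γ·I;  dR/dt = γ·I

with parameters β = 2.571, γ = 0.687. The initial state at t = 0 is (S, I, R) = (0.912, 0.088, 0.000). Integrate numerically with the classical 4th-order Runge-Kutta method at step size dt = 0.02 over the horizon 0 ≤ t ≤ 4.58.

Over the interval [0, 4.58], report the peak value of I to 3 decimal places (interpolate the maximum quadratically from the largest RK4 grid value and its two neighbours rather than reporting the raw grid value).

max I = 0.405

t=0.000: state=(0.912, 0.088, 0.000)
step 1 (dt=0.02): k1=(-0.206, 0.146, 0.060), k2=(-0.209, 0.148, 0.061), k3=(-0.209, 0.148, 0.061), k4=(-0.212, 0.150, 0.062); state += dt/6·(k1+2k2+2k3+k4)
t=0.020: state=(0.908, 0.091, 0.001)
t=0.040: state=(0.904, 0.094, 0.002)
t=0.060: state=(0.899, 0.097, 0.004)
continuing one RK4 step at a time; state shown every 10 steps (Δt=0.2):
t=0.200: state=(0.865, 0.121, 0.014)
t=0.400: state=(0.804, 0.162, 0.034)
t=0.600: state=(0.731, 0.210, 0.059)
t=0.800: state=(0.648, 0.261, 0.092)
t=1.000: state=(0.559, 0.310, 0.131)
t=1.200: state=(0.471, 0.352, 0.176)
t=1.400: state=(0.390, 0.383, 0.227)
t=1.600: state=(0.319, 0.400, 0.281)
t=1.800: state=(0.259, 0.405, 0.337)
t=2.000: state=(0.210, 0.398, 0.392)
t=2.200: state=(0.172, 0.382, 0.445)
t=2.400: state=(0.142, 0.361, 0.497)
t=2.600: state=(0.119, 0.337, 0.545)
t=2.800: state=(0.101, 0.310, 0.589)
t=3.000: state=(0.086, 0.284, 0.630)
t=3.200: state=(0.075, 0.258, 0.667)
t=3.400: state=(0.066, 0.233, 0.701)
t=3.600: state=(0.059, 0.210, 0.731)
t=3.800: state=(0.053, 0.188, 0.758)
t=4.000: state=(0.049, 0.168, 0.783)
t=4.200: state=(0.045, 0.150, 0.805)
t=4.400: state=(0.042, 0.134, 0.824)
t=4.580: state=(0.039, 0.121, 0.840)
largest grid value and its neighbours: I(1.740)=0.40463, I(1.760)=0.40475, I(1.780)=0.40474
parabola through these three points peaks at t≈1.769 with I≈0.40476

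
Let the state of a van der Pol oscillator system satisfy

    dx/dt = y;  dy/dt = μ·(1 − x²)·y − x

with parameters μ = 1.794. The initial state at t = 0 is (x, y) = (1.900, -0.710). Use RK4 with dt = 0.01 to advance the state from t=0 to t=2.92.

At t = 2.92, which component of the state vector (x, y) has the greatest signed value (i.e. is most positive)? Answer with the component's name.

largest component: y

t=0.000: state=(1.900, -0.710)
step 1 (dt=0.01): k1=(-0.710, 1.424), k2=(-0.703, 1.378), k3=(-0.703, 1.379), k4=(-0.696, 1.334); state += dt/6·(k1+2k2+2k3+k4)
t=0.010: state=(1.893, -0.696)
t=0.020: state=(1.886, -0.683)
t=0.030: state=(1.879, -0.671)
continuing one RK4 step at a time; state shown every 10 steps (Δt=0.1):
t=0.100: state=(1.835, -0.606)
t=0.200: state=(1.777, -0.552)
t=0.300: state=(1.723, -0.528)
t=0.400: state=(1.671, -0.521)
t=0.500: state=(1.619, -0.526)
t=0.600: state=(1.566, -0.539)
t=0.700: state=(1.511, -0.558)
t=0.800: state=(1.454, -0.584)
t=0.900: state=(1.394, -0.616)
t=1.000: state=(1.330, -0.655)
t=1.100: state=(1.263, -0.702)
t=1.200: state=(1.190, -0.758)
t=1.300: state=(1.111, -0.827)
t=1.400: state=(1.024, -0.913)
t=1.500: state=(0.927, -1.018)
t=1.600: state=(0.819, -1.152)
t=1.700: state=(0.696, -1.322)
t=1.800: state=(0.553, -1.540)
t=1.900: state=(0.386, -1.821)
t=2.000: state=(0.187, -2.176)
t=2.100: state=(-0.052, -2.608)
t=2.200: state=(-0.336, -3.076)
t=2.300: state=(-0.665, -3.462)
t=2.400: state=(-1.019, -3.557)
t=2.500: state=(-1.360, -3.178)
t=2.600: state=(-1.641, -2.394)
t=2.700: state=(-1.835, -1.512)
t=2.800: state=(-1.949, -0.797)
t=2.900: state=(-2.003, -0.318)
t=2.920: state=(-2.008, -0.247)
compare at T: x=-2.008, y=-0.247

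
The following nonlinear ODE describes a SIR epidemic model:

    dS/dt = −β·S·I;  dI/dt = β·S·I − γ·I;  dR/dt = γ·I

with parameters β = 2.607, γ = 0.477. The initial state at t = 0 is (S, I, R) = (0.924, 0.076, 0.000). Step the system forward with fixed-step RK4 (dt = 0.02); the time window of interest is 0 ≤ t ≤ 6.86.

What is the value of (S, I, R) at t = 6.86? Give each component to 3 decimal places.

t=0.000: state=(0.924, 0.076, 0.000)
step 1 (dt=0.02): k1=(-0.183, 0.147, 0.036), k2=(-0.186, 0.149, 0.037), k3=(-0.186, 0.149, 0.037), k4=(-0.190, 0.152, 0.038); state += dt/6·(k1+2k2+2k3+k4)
t=0.020: state=(0.920, 0.079, 0.001)
t=0.040: state=(0.916, 0.082, 0.002)
t=0.060: state=(0.912, 0.085, 0.002)
continuing one RK4 step at a time; state shown every 25 steps (Δt=0.5):
t=0.500: state=(0.786, 0.184, 0.030)
t=1.000: state=(0.556, 0.351, 0.093)
t=1.500: state=(0.319, 0.486, 0.195)
t=2.000: state=(0.164, 0.520, 0.316)
t=2.500: state=(0.085, 0.478, 0.436)
t=3.000: state=(0.048, 0.410, 0.543)
t=3.500: state=(0.029, 0.339, 0.632)
t=4.000: state=(0.020, 0.276, 0.705)
t=4.500: state=(0.014, 0.222, 0.764)
t=5.000: state=(0.011, 0.178, 0.811)
t=5.500: state=(0.009, 0.142, 0.849)
t=6.000: state=(0.008, 0.113, 0.880)
t=6.500: state=(0.007, 0.090, 0.904)
t=6.860: state=(0.006, 0.076, 0.918)

(S, I, R) = (0.006, 0.076, 0.918)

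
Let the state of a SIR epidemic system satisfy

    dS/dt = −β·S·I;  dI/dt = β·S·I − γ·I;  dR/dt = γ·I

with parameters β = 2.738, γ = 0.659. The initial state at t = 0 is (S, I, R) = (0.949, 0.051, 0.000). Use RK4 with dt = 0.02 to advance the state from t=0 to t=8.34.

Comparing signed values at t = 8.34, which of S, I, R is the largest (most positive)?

t=0.000: state=(0.949, 0.051, 0.000)
step 1 (dt=0.02): k1=(-0.133, 0.099, 0.034), k2=(-0.135, 0.101, 0.034), k3=(-0.135, 0.101, 0.034), k4=(-0.137, 0.102, 0.035); state += dt/6·(k1+2k2+2k3+k4)
t=0.020: state=(0.946, 0.053, 0.001)
t=0.040: state=(0.944, 0.055, 0.001)
t=0.060: state=(0.941, 0.057, 0.002)
continuing one RK4 step at a time; state shown every 25 steps (Δt=0.5):
t=0.500: state=(0.846, 0.126, 0.028)
t=1.000: state=(0.654, 0.256, 0.090)
t=1.500: state=(0.419, 0.384, 0.197)
t=2.000: state=(0.238, 0.429, 0.333)
t=2.500: state=(0.134, 0.395, 0.471)
t=3.000: state=(0.082, 0.328, 0.590)
t=3.500: state=(0.055, 0.259, 0.687)
t=4.000: state=(0.040, 0.198, 0.762)
t=4.500: state=(0.032, 0.150, 0.819)
t=5.000: state=(0.026, 0.112, 0.861)
t=5.500: state=(0.023, 0.083, 0.893)
t=6.000: state=(0.021, 0.062, 0.917)
t=6.500: state=(0.020, 0.046, 0.935)
t=7.000: state=(0.018, 0.034, 0.948)
t=7.500: state=(0.018, 0.025, 0.957)
t=8.000: state=(0.017, 0.018, 0.964)
t=8.340: state=(0.017, 0.015, 0.968)
compare at T: S=0.017, I=0.015, R=0.968

largest component: R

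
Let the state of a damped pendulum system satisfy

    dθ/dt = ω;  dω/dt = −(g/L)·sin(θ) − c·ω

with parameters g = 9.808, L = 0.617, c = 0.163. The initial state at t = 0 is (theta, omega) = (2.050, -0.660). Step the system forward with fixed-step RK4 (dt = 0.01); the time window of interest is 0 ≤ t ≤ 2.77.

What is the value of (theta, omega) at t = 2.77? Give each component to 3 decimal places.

(theta, omega) = (-1.387, -2.179)

t=0.000: state=(2.050, -0.660)
step 1 (dt=0.01): k1=(-0.660, -13.998), k2=(-0.730, -14.011), k3=(-0.730, -14.013), k4=(-0.800, -14.028); state += dt/6·(k1+2k2+2k3+k4)
t=0.010: state=(2.043, -0.800)
t=0.020: state=(2.034, -0.941)
t=0.030: state=(2.024, -1.082)
continuing one RK4 step at a time; state shown every 10 steps (Δt=0.1):
t=0.100: state=(1.913, -2.086)
t=0.200: state=(1.630, -3.588)
t=0.300: state=(1.196, -5.078)
t=0.400: state=(0.625, -6.233)
t=0.500: state=(-0.024, -6.594)
t=0.600: state=(-0.660, -5.959)
t=0.700: state=(-1.192, -4.606)
t=0.800: state=(-1.572, -2.988)
t=0.900: state=(-1.790, -1.378)
t=1.000: state=(-1.850, 0.166)
t=1.100: state=(-1.757, 1.693)
t=1.200: state=(-1.511, 3.234)
t=1.300: state=(-1.113, 4.700)
t=1.400: state=(-0.583, 5.801)
t=1.500: state=(0.022, 6.141)
t=1.600: state=(0.613, 5.547)
t=1.700: state=(1.108, 4.263)
t=1.800: state=(1.456, 2.684)
t=1.900: state=(1.644, 1.066)
t=2.000: state=(1.671, -0.520)
t=2.100: state=(1.540, -2.085)
t=2.200: state=(1.255, -3.603)
t=2.300: state=(0.827, -4.903)
t=2.400: state=(0.293, -5.658)
t=2.500: state=(-0.276, -5.577)
t=2.600: state=(-0.795, -4.680)
t=2.700: state=(-1.196, -3.280)
t=2.770: state=(-1.387, -2.179)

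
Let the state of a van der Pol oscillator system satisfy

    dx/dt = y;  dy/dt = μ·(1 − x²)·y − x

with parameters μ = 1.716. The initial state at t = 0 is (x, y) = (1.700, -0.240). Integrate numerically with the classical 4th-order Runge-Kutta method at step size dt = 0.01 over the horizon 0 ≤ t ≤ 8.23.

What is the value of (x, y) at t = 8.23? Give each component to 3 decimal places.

(x, y) = (1.259, -0.714)

t=0.000: state=(1.700, -0.240)
step 1 (dt=0.01): k1=(-0.240, -0.922), k2=(-0.245, -0.907), k3=(-0.245, -0.907), k4=(-0.249, -0.893); state += dt/6·(k1+2k2+2k3+k4)
t=0.010: state=(1.698, -0.249)
t=0.020: state=(1.695, -0.258)
t=0.030: state=(1.692, -0.266)
continuing one RK4 step at a time; state shown every 50 steps (Δt=0.5):
t=0.500: state=(1.502, -0.513)
t=1.000: state=(1.190, -0.753)
t=1.500: state=(0.699, -1.310)
t=2.000: state=(-0.307, -2.957)
t=2.500: state=(-1.796, -1.662)
t=3.000: state=(-1.996, 0.217)
t=3.500: state=(-1.828, 0.407)
t=4.000: state=(-1.600, 0.508)
t=4.500: state=(-1.308, 0.677)
t=5.000: state=(-0.886, 1.075)
t=5.500: state=(-0.101, 2.297)
t=6.000: state=(1.440, 2.918)
t=6.500: state=(2.018, -0.008)
t=7.000: state=(1.890, -0.374)
t=7.500: state=(1.678, -0.473)
t=8.000: state=(1.410, -0.610)
t=8.230: state=(1.259, -0.714)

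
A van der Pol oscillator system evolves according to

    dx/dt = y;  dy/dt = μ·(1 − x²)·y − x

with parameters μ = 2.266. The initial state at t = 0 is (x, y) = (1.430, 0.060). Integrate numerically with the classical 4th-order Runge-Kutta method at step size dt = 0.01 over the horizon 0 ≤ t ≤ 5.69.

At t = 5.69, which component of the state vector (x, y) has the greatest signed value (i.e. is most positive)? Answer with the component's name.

largest component: y

t=0.000: state=(1.430, 0.060)
step 1 (dt=0.01): k1=(0.060, -1.572), k2=(0.052, -1.554), k3=(0.052, -1.554), k4=(0.044, -1.536); state += dt/6·(k1+2k2+2k3+k4)
t=0.010: state=(1.431, 0.044)
t=0.020: state=(1.431, 0.029)
t=0.030: state=(1.431, 0.014)
continuing one RK4 step at a time; state shown every 20 steps (Δt=0.2):
t=0.200: state=(1.415, -0.190)
t=0.400: state=(1.360, -0.353)
t=0.600: state=(1.276, -0.477)
t=0.800: state=(1.169, -0.601)
t=1.000: state=(1.034, -0.757)
t=1.200: state=(0.861, -0.986)
t=1.400: state=(0.629, -1.367)
t=1.600: state=(0.294, -2.052)
t=1.800: state=(-0.224, -3.211)
t=2.000: state=(-0.980, -4.103)
t=2.200: state=(-1.684, -2.530)
t=2.400: state=(-1.975, -0.606)
t=2.600: state=(-2.015, 0.064)
t=2.800: state=(-1.981, 0.236)
t=3.000: state=(-1.928, 0.287)
t=3.200: state=(-1.868, 0.312)
t=3.400: state=(-1.803, 0.333)
t=3.600: state=(-1.735, 0.355)
t=3.800: state=(-1.661, 0.381)
t=4.000: state=(-1.582, 0.413)
t=4.200: state=(-1.495, 0.453)
t=4.400: state=(-1.400, 0.505)
t=4.600: state=(-1.292, 0.576)
t=4.800: state=(-1.167, 0.677)
t=5.000: state=(-1.018, 0.830)
t=5.200: state=(-0.829, 1.077)
t=5.400: state=(-0.575, 1.508)
t=5.600: state=(-0.202, 2.296)
t=5.690: state=(0.027, 2.817)
compare at T: x=0.027, y=2.817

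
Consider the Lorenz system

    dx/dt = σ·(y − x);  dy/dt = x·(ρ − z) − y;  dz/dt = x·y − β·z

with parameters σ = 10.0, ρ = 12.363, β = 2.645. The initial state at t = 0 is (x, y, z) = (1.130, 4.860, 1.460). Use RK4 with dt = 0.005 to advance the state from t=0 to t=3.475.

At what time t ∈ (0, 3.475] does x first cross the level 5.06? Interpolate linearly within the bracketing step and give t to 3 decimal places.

t = 0.129

t=0.000: state=(1.130, 4.860, 1.460)
step 1 (dt=0.005): k1=(37.300, 7.460, 1.630), k2=(36.554, 8.453, 2.095), k3=(36.597, 8.429, 2.086), k4=(35.892, 9.400, 2.547); state += dt/6·(k1+2k2+2k3+k4)
t=0.005: state=(1.313, 4.902, 1.470)
t=0.010: state=(1.489, 4.954, 1.485)
t=0.015: state=(1.660, 5.014, 1.505)
t=0.125: state=(4.931, 7.996, 3.261)
next step: t=0.130: state=(5.085, 8.181, 3.419) — x has crossed 5.06
linear interpolation between t=0.125 (4.93055) and t=0.130 (5.08460) → t≈0.129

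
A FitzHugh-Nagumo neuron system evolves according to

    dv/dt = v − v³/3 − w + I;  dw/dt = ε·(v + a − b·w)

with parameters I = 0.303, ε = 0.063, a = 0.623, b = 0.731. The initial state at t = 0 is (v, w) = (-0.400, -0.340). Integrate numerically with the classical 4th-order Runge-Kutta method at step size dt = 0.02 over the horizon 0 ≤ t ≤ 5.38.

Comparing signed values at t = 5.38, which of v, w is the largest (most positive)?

largest component: v

t=0.000: state=(-0.400, -0.340)
step 1 (dt=0.02): k1=(0.264, 0.030), k2=(0.266, 0.030), k3=(0.266, 0.030), k4=(0.268, 0.030); state += dt/6·(k1+2k2+2k3+k4)
t=0.020: state=(-0.395, -0.339)
t=0.040: state=(-0.389, -0.339)
t=0.060: state=(-0.384, -0.338)
continuing one RK4 step at a time; state shown every 10 steps (Δt=0.2):
t=0.200: state=(-0.343, -0.334)
t=0.400: state=(-0.276, -0.327)
t=0.600: state=(-0.198, -0.319)
t=0.800: state=(-0.105, -0.310)
t=1.000: state=(0.007, -0.300)
t=1.200: state=(0.141, -0.289)
t=1.400: state=(0.300, -0.275)
t=1.600: state=(0.489, -0.260)
t=1.800: state=(0.704, -0.243)
t=2.000: state=(0.938, -0.222)
t=2.200: state=(1.172, -0.199)
t=2.400: state=(1.385, -0.173)
t=2.600: state=(1.558, -0.145)
t=2.800: state=(1.683, -0.116)
t=3.000: state=(1.766, -0.085)
t=3.200: state=(1.815, -0.054)
t=3.400: state=(1.841, -0.023)
t=3.600: state=(1.852, 0.008)
t=3.800: state=(1.854, 0.039)
t=4.000: state=(1.850, 0.070)
t=4.200: state=(1.843, 0.100)
t=4.400: state=(1.834, 0.130)
t=4.600: state=(1.824, 0.160)
t=4.800: state=(1.812, 0.189)
t=5.000: state=(1.801, 0.218)
t=5.200: state=(1.788, 0.246)
t=5.380: state=(1.777, 0.271)
compare at T: v=1.777, w=0.271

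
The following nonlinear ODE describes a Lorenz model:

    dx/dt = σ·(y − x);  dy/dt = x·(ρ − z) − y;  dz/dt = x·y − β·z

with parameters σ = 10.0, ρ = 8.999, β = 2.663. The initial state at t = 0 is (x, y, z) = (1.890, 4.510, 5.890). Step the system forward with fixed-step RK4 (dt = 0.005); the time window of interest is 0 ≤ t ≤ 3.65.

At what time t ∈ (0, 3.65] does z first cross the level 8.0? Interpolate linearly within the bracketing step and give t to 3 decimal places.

t = 0.324

t=0.000: state=(1.890, 4.510, 5.890)
step 1 (dt=0.005): k1=(26.200, 1.366, -7.161), k2=(25.579, 1.601, -6.811), k3=(25.601, 1.594, -6.820), k4=(25.000, 1.825, -6.477); state += dt/6·(k1+2k2+2k3+k4)
t=0.005: state=(2.018, 4.518, 5.856)
t=0.010: state=(2.140, 4.528, 5.825)
t=0.015: state=(2.257, 4.541, 5.798)
continuing one RK4 step at a time; state shown every 40 steps (Δt=0.2):
t=0.200: state=(4.785, 5.719, 6.426)
t=0.320: state=(5.667, 6.155, 7.943)
next step: t=0.325: state=(5.691, 6.153, 8.012) — z has crossed 8.0
linear interpolation between t=0.320 (7.94346) and t=0.325 (8.01199) → t≈0.324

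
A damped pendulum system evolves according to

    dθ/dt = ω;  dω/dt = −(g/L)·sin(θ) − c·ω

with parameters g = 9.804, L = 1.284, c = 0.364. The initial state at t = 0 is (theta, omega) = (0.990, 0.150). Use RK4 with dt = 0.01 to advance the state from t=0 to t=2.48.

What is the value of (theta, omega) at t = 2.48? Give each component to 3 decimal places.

t=0.000: state=(0.990, 0.150)
step 1 (dt=0.01): k1=(0.150, -6.438), k2=(0.118, -6.430), k3=(0.118, -6.429), k4=(0.086, -6.420); state += dt/6·(k1+2k2+2k3+k4)
t=0.010: state=(0.991, 0.086)
t=0.020: state=(0.992, 0.022)
t=0.030: state=(0.992, -0.042)
continuing one RK4 step at a time; state shown every 10 steps (Δt=0.1):
t=0.100: state=(0.973, -0.481)
t=0.200: state=(0.895, -1.069)
t=0.300: state=(0.762, -1.585)
t=0.400: state=(0.582, -1.996)
t=0.500: state=(0.367, -2.267)
t=0.600: state=(0.134, -2.372)
t=0.700: state=(-0.101, -2.299)
t=0.800: state=(-0.320, -2.058)
t=0.900: state=(-0.508, -1.681)
t=1.000: state=(-0.653, -1.207)
t=1.100: state=(-0.748, -0.678)
t=1.200: state=(-0.788, -0.130)
t=1.300: state=(-0.774, 0.405)
t=1.400: state=(-0.709, 0.898)
t=1.500: state=(-0.597, 1.323)
t=1.600: state=(-0.447, 1.651)
t=1.700: state=(-0.271, 1.856)
t=1.800: state=(-0.081, 1.920)
t=1.900: state=(0.109, 1.840)
t=2.000: state=(0.283, 1.627)
t=2.100: state=(0.430, 1.305)
t=2.200: state=(0.541, 0.906)
t=2.300: state=(0.610, 0.463)
t=2.400: state=(0.634, 0.007)
t=2.480: state=(0.620, -0.347)

(theta, omega) = (0.620, -0.347)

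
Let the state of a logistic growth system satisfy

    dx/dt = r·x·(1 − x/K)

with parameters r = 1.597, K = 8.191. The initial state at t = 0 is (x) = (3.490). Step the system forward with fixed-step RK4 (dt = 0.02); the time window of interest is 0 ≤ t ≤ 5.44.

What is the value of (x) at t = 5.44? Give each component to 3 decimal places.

t=0.000: state=(3.490)
step 1 (dt=0.02): k1=(3.199), k2=(3.206), k3=(3.206), k4=(3.213); state += dt/6·(k1+2k2+2k3+k4)
t=0.020: state=(3.554)
t=0.040: state=(3.619)
t=0.060: state=(3.683)
continuing one RK4 step at a time; state shown every 10 steps (Δt=0.2):
t=0.200: state=(4.140)
t=0.400: state=(4.787)
t=0.600: state=(5.401)
t=0.800: state=(5.955)
t=1.000: state=(6.436)
t=1.200: state=(6.836)
t=1.400: state=(7.160)
t=1.600: state=(7.415)
t=1.800: state=(7.612)
t=2.000: state=(7.762)
t=2.200: state=(7.875)
t=2.400: state=(7.959)
t=2.600: state=(8.021)
t=2.800: state=(8.067)
t=3.000: state=(8.100)
t=3.200: state=(8.125)
t=3.400: state=(8.143)
t=3.600: state=(8.156)
t=3.800: state=(8.166)
t=4.000: state=(8.172)
t=4.200: state=(8.178)
t=4.400: state=(8.181)
t=4.600: state=(8.184)
t=4.800: state=(8.186)
t=5.000: state=(8.187)
t=5.200: state=(8.188)
t=5.400: state=(8.189)
t=5.440: state=(8.189)

(x) = (8.189)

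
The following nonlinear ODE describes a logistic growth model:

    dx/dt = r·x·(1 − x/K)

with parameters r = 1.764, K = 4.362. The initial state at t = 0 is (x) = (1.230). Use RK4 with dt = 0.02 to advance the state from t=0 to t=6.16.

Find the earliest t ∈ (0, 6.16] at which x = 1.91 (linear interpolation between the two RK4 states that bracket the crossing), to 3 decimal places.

t = 0.388

t=0.000: state=(1.230)
step 1 (dt=0.02): k1=(1.558), k2=(1.570), k3=(1.570), k4=(1.582); state += dt/6·(k1+2k2+2k3+k4)
t=0.020: state=(1.261)
t=0.040: state=(1.293)
t=0.060: state=(1.326)
continuing one RK4 step at a time; state shown every 10 steps (Δt=0.2):
t=0.200: state=(1.564)
t=0.380: state=(1.894)
next step: t=0.400: state=(1.932) — x has crossed 1.91
linear interpolation between t=0.380 (1.89441) and t=0.400 (1.93230) → t≈0.388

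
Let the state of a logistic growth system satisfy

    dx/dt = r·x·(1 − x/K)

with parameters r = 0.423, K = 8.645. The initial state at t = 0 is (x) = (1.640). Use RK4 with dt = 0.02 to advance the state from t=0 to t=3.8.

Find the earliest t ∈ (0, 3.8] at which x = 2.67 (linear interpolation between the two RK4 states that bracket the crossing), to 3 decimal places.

t = 1.528

t=0.000: state=(1.640)
step 1 (dt=0.02): k1=(0.562), k2=(0.564), k3=(0.564), k4=(0.565); state += dt/6·(k1+2k2+2k3+k4)
t=0.020: state=(1.651)
t=0.040: state=(1.663)
t=0.060: state=(1.674)
continuing one RK4 step at a time; state shown every 10 steps (Δt=0.2):
t=0.200: state=(1.755)
t=0.400: state=(1.877)
t=0.600: state=(2.004)
t=0.800: state=(2.137)
t=1.000: state=(2.276)
t=1.200: state=(2.421)
t=1.400: state=(2.571)
t=1.520: state=(2.664)
next step: t=1.540: state=(2.679) — x has crossed 2.67
linear interpolation between t=1.520 (2.66361) and t=1.540 (2.67923) → t≈1.528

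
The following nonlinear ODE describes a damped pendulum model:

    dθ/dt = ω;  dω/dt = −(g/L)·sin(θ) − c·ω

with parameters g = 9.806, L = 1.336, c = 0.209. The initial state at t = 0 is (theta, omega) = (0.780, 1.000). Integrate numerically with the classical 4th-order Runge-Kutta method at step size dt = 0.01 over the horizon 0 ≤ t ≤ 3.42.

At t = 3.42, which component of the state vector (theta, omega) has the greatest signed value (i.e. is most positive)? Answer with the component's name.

t=0.000: state=(0.780, 1.000)
step 1 (dt=0.01): k1=(1.000, -5.371), k2=(0.973, -5.391), k3=(0.973, -5.391), k4=(0.946, -5.410); state += dt/6·(k1+2k2+2k3+k4)
t=0.010: state=(0.790, 0.946)
t=0.020: state=(0.799, 0.892)
t=0.030: state=(0.808, 0.837)
continuing one RK4 step at a time; state shown every 20 steps (Δt=0.2):
t=0.200: state=(0.869, -0.115)
t=0.400: state=(0.739, -1.161)
t=0.600: state=(0.424, -1.914)
t=0.800: state=(0.008, -2.145)
t=1.000: state=(-0.393, -1.774)
t=1.200: state=(-0.671, -0.956)
t=1.400: state=(-0.763, 0.046)
t=1.600: state=(-0.656, 0.997)
t=1.800: state=(-0.382, 1.681)
t=2.000: state=(-0.015, 1.897)
t=2.200: state=(0.341, 1.579)
t=2.400: state=(0.589, 0.855)
t=2.600: state=(0.671, -0.045)
t=2.800: state=(0.574, -0.897)
t=3.000: state=(0.329, -1.498)
t=3.200: state=(0.004, -1.676)
t=3.400: state=(-0.310, -1.381)
t=3.420: state=(-0.337, -1.328)
compare at T: theta=-0.337, omega=-1.328

largest component: theta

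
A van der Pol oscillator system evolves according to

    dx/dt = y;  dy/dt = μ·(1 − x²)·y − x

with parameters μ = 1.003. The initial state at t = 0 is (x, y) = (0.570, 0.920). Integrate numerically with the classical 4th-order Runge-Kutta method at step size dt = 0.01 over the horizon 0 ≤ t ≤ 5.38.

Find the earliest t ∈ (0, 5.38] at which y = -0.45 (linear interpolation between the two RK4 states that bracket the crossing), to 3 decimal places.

t=0.000: state=(0.570, 0.920)
step 1 (dt=0.01): k1=(0.920, 0.053), k2=(0.920, 0.044), k3=(0.920, 0.044), k4=(0.920, 0.034); state += dt/6·(k1+2k2+2k3+k4)
t=0.010: state=(0.579, 0.920)
t=0.020: state=(0.588, 0.921)
t=0.030: state=(0.598, 0.921)
continuing one RK4 step at a time; state shown every 20 steps (Δt=0.2):
t=0.200: state=(0.752, 0.890)
t=0.400: state=(0.920, 0.773)
t=0.600: state=(1.056, 0.577)
t=0.800: state=(1.148, 0.336)
t=1.000: state=(1.190, 0.086)
t=1.200: state=(1.184, -0.149)
t=1.400: state=(1.132, -0.364)
t=1.480: state=(1.099, -0.445)
next step: t=1.490: state=(1.095, -0.455) — y has crossed -0.45
linear interpolation between t=1.480 (-0.44526) and t=1.490 (-0.45531) → t≈1.485

t = 1.485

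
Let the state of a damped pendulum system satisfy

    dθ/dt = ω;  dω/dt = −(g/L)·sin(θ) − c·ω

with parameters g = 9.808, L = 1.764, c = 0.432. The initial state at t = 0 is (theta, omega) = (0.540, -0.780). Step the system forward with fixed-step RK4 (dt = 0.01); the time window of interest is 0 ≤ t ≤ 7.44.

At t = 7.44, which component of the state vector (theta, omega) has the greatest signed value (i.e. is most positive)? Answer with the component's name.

t=0.000: state=(0.540, -0.780)
step 1 (dt=0.01): k1=(-0.780, -2.522), k2=(-0.793, -2.498), k3=(-0.792, -2.497), k4=(-0.805, -2.473); state += dt/6·(k1+2k2+2k3+k4)
t=0.010: state=(0.532, -0.805)
t=0.020: state=(0.524, -0.829)
t=0.030: state=(0.515, -0.853)
continuing one RK4 step at a time; state shown every 25 steps (Δt=0.25):
t=0.250: state=(0.280, -1.233)
t=0.500: state=(-0.040, -1.261)
t=0.750: state=(-0.316, -0.885)
t=1.000: state=(-0.464, -0.278)
t=1.250: state=(-0.453, 0.349)
t=1.500: state=(-0.303, 0.809)
t=1.750: state=(-0.073, 0.974)
t=2.000: state=(0.156, 0.813)
t=2.250: state=(0.313, 0.411)
t=2.500: state=(0.355, -0.076)
t=2.750: state=(0.281, -0.490)
t=3.000: state=(0.126, -0.710)
t=3.250: state=(-0.053, -0.682)
t=3.500: state=(-0.197, -0.440)
t=3.750: state=(-0.264, -0.084)
t=4.000: state=(-0.240, 0.262)
t=4.250: state=(-0.143, 0.490)
t=4.500: state=(-0.010, 0.540)
t=4.750: state=(0.113, 0.412)
t=5.000: state=(0.186, 0.166)
t=5.250: state=(0.193, -0.107)
t=5.500: state=(0.138, -0.319)
t=5.750: state=(0.045, -0.407)
t=6.000: state=(-0.054, -0.357)
t=6.250: state=(-0.125, -0.198)
t=6.500: state=(-0.149, 0.008)
t=6.750: state=(-0.123, 0.190)
t=7.000: state=(-0.060, 0.293)
t=7.250: state=(0.015, 0.292)
t=7.440: state=(0.065, 0.227)
compare at T: theta=0.065, omega=0.227

largest component: omega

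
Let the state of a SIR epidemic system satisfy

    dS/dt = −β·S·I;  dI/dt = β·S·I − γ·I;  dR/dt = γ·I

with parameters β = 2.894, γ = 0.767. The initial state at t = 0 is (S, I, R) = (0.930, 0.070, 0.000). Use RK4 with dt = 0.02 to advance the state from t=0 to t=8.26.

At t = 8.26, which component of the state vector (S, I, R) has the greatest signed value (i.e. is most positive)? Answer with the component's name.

largest component: R

t=0.000: state=(0.930, 0.070, 0.000)
step 1 (dt=0.02): k1=(-0.188, 0.135, 0.054), k2=(-0.192, 0.137, 0.055), k3=(-0.192, 0.137, 0.055), k4=(-0.195, 0.139, 0.056); state += dt/6·(k1+2k2+2k3+k4)
t=0.020: state=(0.926, 0.073, 0.001)
t=0.040: state=(0.922, 0.076, 0.002)
t=0.060: state=(0.918, 0.078, 0.003)
continuing one RK4 step at a time; state shown every 25 steps (Δt=0.5):
t=0.500: state=(0.789, 0.167, 0.044)
t=1.000: state=(0.561, 0.305, 0.134)
t=1.500: state=(0.334, 0.395, 0.271)
t=2.000: state=(0.188, 0.388, 0.424)
t=2.500: state=(0.112, 0.326, 0.562)
t=3.000: state=(0.073, 0.254, 0.673)
t=3.500: state=(0.053, 0.189, 0.758)
t=4.000: state=(0.042, 0.138, 0.820)
t=4.500: state=(0.036, 0.099, 0.865)
t=5.000: state=(0.031, 0.071, 0.897)
t=5.500: state=(0.029, 0.051, 0.921)
t=6.000: state=(0.027, 0.036, 0.937)
t=6.500: state=(0.026, 0.025, 0.949)
t=7.000: state=(0.025, 0.018, 0.957)
t=7.500: state=(0.025, 0.013, 0.963)
t=8.000: state=(0.024, 0.009, 0.967)
t=8.260: state=(0.024, 0.007, 0.968)
compare at T: S=0.024, I=0.007, R=0.968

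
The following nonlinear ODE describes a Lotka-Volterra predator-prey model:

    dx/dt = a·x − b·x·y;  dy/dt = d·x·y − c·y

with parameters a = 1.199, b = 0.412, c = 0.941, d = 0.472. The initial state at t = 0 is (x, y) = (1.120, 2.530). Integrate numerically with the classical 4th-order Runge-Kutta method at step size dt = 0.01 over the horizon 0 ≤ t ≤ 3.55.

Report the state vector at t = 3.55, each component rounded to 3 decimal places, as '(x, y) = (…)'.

(x, y) = (2.930, 3.947)

t=0.000: state=(1.120, 2.530)
step 1 (dt=0.01): k1=(0.175, -1.043), k2=(0.178, -1.040), k3=(0.178, -1.040), k4=(0.181, -1.037); state += dt/6·(k1+2k2+2k3+k4)
t=0.010: state=(1.122, 2.520)
t=0.020: state=(1.124, 2.509)
t=0.030: state=(1.125, 2.499)
continuing one RK4 step at a time; state shown every 20 steps (Δt=0.2):
t=0.200: state=(1.165, 2.334)
t=0.400: state=(1.231, 2.165)
t=0.600: state=(1.316, 2.022)
t=0.800: state=(1.423, 1.906)
t=1.000: state=(1.552, 1.817)
t=1.200: state=(1.703, 1.755)
t=1.400: state=(1.876, 1.721)
t=1.600: state=(2.070, 1.718)
t=1.800: state=(2.281, 1.747)
t=2.000: state=(2.505, 1.814)
t=2.200: state=(2.730, 1.925)
t=2.400: state=(2.942, 2.084)
t=2.600: state=(3.123, 2.300)
t=2.800: state=(3.248, 2.575)
t=3.000: state=(3.295, 2.907)
t=3.200: state=(3.246, 3.282)
t=3.400: state=(3.098, 3.671)
t=3.550: state=(2.930, 3.947)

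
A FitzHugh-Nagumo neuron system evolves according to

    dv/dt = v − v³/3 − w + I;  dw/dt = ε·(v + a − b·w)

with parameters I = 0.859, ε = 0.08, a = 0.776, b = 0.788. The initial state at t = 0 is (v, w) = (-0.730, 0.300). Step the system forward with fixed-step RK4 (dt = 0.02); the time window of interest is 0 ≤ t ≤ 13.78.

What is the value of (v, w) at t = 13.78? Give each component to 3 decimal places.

(v, w) = (1.861, 0.616)

t=0.000: state=(-0.730, 0.300)
step 1 (dt=0.02): k1=(-0.041, -0.015), k2=(-0.041, -0.015), k3=(-0.041, -0.015), k4=(-0.041, -0.015); state += dt/6·(k1+2k2+2k3+k4)
t=0.020: state=(-0.731, 0.300)
t=0.040: state=(-0.732, 0.299)
t=0.060: state=(-0.732, 0.299)
continuing one RK4 step at a time; state shown every 25 steps (Δt=0.5):
t=0.500: state=(-0.751, 0.292)
t=1.000: state=(-0.773, 0.284)
t=1.500: state=(-0.794, 0.274)
t=2.000: state=(-0.815, 0.265)
t=2.500: state=(-0.835, 0.255)
t=3.000: state=(-0.851, 0.244)
t=3.500: state=(-0.865, 0.233)
t=4.000: state=(-0.875, 0.222)
t=4.500: state=(-0.880, 0.211)
t=5.000: state=(-0.880, 0.201)
t=5.500: state=(-0.874, 0.191)
t=6.000: state=(-0.863, 0.181)
t=6.500: state=(-0.845, 0.172)
t=7.000: state=(-0.820, 0.165)
t=7.500: state=(-0.786, 0.158)
t=8.000: state=(-0.743, 0.154)
t=8.500: state=(-0.686, 0.152)
t=9.000: state=(-0.611, 0.152)
t=9.500: state=(-0.510, 0.155)
t=10.000: state=(-0.367, 0.164)
t=10.500: state=(-0.153, 0.179)
t=11.000: state=(0.182, 0.204)
t=11.500: state=(0.695, 0.245)
t=12.000: state=(1.304, 0.307)
t=12.500: state=(1.714, 0.389)
t=13.000: state=(1.853, 0.478)
t=13.500: state=(1.870, 0.567)
t=13.780: state=(1.861, 0.616)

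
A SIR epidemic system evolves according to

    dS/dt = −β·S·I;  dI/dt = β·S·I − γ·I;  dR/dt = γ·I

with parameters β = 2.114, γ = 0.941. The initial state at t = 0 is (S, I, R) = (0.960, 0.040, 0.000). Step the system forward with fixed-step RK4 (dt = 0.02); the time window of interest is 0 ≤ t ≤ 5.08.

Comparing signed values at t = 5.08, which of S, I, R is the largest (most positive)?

largest component: R

t=0.000: state=(0.960, 0.040, 0.000)
step 1 (dt=0.02): k1=(-0.081, 0.044, 0.038), k2=(-0.082, 0.044, 0.038), k3=(-0.082, 0.044, 0.038), k4=(-0.083, 0.044, 0.038); state += dt/6·(k1+2k2+2k3+k4)
t=0.020: state=(0.958, 0.041, 0.001)
t=0.040: state=(0.957, 0.042, 0.002)
t=0.060: state=(0.955, 0.043, 0.002)
continuing one RK4 step at a time; state shown every 10 steps (Δt=0.2):
t=0.200: state=(0.942, 0.050, 0.008)
t=0.400: state=(0.920, 0.061, 0.019)
t=0.600: state=(0.895, 0.074, 0.031)
t=0.800: state=(0.864, 0.089, 0.047)
t=1.000: state=(0.830, 0.105, 0.065)
t=1.200: state=(0.790, 0.123, 0.086)
t=1.400: state=(0.748, 0.141, 0.111)
t=1.600: state=(0.702, 0.159, 0.140)
t=1.800: state=(0.654, 0.175, 0.171)
t=2.000: state=(0.605, 0.189, 0.205)
t=2.200: state=(0.557, 0.201, 0.242)
t=2.400: state=(0.511, 0.208, 0.281)
t=2.600: state=(0.467, 0.212, 0.320)
t=2.800: state=(0.427, 0.212, 0.360)
t=3.000: state=(0.391, 0.209, 0.400)
t=3.200: state=(0.358, 0.203, 0.439)
t=3.400: state=(0.329, 0.194, 0.476)
t=3.600: state=(0.304, 0.184, 0.512)
t=3.800: state=(0.282, 0.173, 0.546)
t=4.000: state=(0.263, 0.160, 0.577)
t=4.200: state=(0.246, 0.148, 0.606)
t=4.400: state=(0.232, 0.136, 0.633)
t=4.600: state=(0.219, 0.124, 0.657)
t=4.800: state=(0.209, 0.112, 0.679)
t=5.000: state=(0.200, 0.101, 0.699)
t=5.080: state=(0.196, 0.097, 0.707)
compare at T: S=0.196, I=0.097, R=0.707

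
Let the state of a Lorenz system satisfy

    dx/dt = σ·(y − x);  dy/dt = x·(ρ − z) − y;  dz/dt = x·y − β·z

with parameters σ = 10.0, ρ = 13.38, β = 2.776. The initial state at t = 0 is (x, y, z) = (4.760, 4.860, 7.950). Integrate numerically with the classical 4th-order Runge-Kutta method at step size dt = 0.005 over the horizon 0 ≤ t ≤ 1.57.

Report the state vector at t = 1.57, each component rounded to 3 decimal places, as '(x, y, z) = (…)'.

t=0.000: state=(4.760, 4.860, 7.950)
step 1 (dt=0.005): k1=(1.000, 20.987, 1.064), k2=(1.500, 20.935, 1.319), k3=(1.486, 20.939, 1.323), k4=(1.973, 20.891, 1.581); state += dt/6·(k1+2k2+2k3+k4)
t=0.005: state=(4.767, 4.965, 7.957)
t=0.010: state=(4.780, 5.069, 7.966)
t=0.015: state=(4.796, 5.173, 7.978)
continuing one RK4 step at a time; state shown every 20 steps (Δt=0.1):
t=0.100: state=(5.578, 6.892, 8.672)
t=0.200: state=(7.030, 8.435, 10.890)
t=0.300: state=(7.978, 8.283, 13.931)
t=0.400: state=(7.496, 6.308, 15.591)
t=0.500: state=(5.990, 4.396, 14.909)
t=0.600: state=(4.645, 3.639, 13.088)
t=0.700: state=(4.028, 3.788, 11.276)
t=0.800: state=(4.116, 4.505, 9.991)
t=0.900: state=(4.759, 5.631, 9.526)
t=1.000: state=(5.786, 6.913, 10.132)
t=1.100: state=(6.846, 7.732, 11.801)
t=1.200: state=(7.342, 7.370, 13.737)
t=1.300: state=(6.891, 6.034, 14.619)
t=1.400: state=(5.870, 4.815, 14.060)
t=1.500: state=(4.983, 4.324, 12.763)
t=1.570: state=(4.657, 4.386, 11.830)

(x, y, z) = (4.657, 4.386, 11.830)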